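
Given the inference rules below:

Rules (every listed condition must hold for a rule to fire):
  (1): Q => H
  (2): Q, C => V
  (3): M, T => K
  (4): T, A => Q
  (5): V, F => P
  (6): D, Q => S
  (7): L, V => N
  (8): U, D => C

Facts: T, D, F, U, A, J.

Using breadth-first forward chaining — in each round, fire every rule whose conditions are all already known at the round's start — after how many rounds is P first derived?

3

[1] (4) [T, A => Q]; (8) [U, D => C]. ⇒ new: Q, C.
[2] (1) [Q => H]; (2) [Q, C => V]; (6) [D, Q => S]. ⇒ new: H, V, S.
[3] (5) [V, F => P]. ⇒ new: P.
P first appears in round 3.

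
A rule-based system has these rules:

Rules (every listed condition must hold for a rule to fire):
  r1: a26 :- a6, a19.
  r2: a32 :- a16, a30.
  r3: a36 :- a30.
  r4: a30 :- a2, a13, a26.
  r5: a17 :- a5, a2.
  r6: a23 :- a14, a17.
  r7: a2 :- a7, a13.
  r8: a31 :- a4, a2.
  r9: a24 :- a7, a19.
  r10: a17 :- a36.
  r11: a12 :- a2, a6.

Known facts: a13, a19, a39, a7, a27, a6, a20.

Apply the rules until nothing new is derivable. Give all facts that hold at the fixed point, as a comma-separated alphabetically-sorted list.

[1] r1 [a26 :- a6, a19.]; r7 [a2 :- a7, a13.]; r9 [a24 :- a7, a19.]. ⇒ new: a26, a2, a24.
[2] r4 [a30 :- a2, a13, a26.]; r11 [a12 :- a2, a6.]. ⇒ new: a30, a12.
[3] r3 [a36 :- a30.]. ⇒ new: a36.
[4] r10 [a17 :- a36.]. ⇒ new: a17.

a12, a13, a17, a19, a2, a20, a24, a26, a27, a30, a36, a39, a6, a7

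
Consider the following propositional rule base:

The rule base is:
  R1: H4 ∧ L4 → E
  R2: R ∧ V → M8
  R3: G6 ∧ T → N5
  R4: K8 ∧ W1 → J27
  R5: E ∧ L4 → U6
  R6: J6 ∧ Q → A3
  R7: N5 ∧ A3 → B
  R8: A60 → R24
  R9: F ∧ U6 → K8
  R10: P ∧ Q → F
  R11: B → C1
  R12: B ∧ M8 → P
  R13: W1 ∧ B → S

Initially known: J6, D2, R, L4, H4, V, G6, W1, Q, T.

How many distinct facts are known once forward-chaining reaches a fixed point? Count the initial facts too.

Round 1 fires R1, R2, R3, R6, giving E, M8, N5, A3.
Round 2 fires R5, R7, giving U6, B.
Round 3 fires R11, R12, R13, giving C1, P, S.
Round 4 fires R10, giving F.
Round 5 fires R9, giving K8.
Round 6 fires R4, giving J27.
Closure: {A3, B, C1, D2, E, F, G6, H4, J27, J6, K8, L4, M8, N5, P, Q, R, S, T, U6, V, W1} — 22 facts.

22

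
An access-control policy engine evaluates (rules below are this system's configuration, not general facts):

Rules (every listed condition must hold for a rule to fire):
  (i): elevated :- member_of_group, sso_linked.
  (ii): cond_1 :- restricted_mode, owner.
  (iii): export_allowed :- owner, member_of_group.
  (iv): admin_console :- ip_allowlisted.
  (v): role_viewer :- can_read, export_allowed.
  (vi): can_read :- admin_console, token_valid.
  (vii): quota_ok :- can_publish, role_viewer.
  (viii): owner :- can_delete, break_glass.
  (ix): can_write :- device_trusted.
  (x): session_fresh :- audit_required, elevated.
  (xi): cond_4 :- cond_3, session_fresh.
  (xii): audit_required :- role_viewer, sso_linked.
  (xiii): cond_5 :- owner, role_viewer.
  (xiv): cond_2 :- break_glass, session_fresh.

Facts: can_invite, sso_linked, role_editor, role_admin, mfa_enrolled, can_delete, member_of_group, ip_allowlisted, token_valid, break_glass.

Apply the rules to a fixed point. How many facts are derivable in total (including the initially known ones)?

Round 1: (i) [elevated :- member_of_group, sso_linked.]; (iv) [admin_console :- ip_allowlisted.]; (viii) [owner :- can_delete, break_glass.]. New: elevated, admin_console, owner.
Round 2: (iii) [export_allowed :- owner, member_of_group.]; (vi) [can_read :- admin_console, token_valid.]. New: export_allowed, can_read.
Round 3: (v) [role_viewer :- can_read, export_allowed.]. New: role_viewer.
Round 4: (xii) [audit_required :- role_viewer, sso_linked.]; (xiii) [cond_5 :- owner, role_viewer.]. New: audit_required, cond_5.
Round 5: (x) [session_fresh :- audit_required, elevated.]. New: session_fresh.
Round 6: (xiv) [cond_2 :- break_glass, session_fresh.]. New: cond_2.
Closure: {admin_console, audit_required, break_glass, can_delete, can_invite, can_read, cond_2, cond_5, elevated, export_allowed, ip_allowlisted, member_of_group, mfa_enrolled, owner, role_admin, role_editor, role_viewer, session_fresh, sso_linked, token_valid} — 20 facts.

20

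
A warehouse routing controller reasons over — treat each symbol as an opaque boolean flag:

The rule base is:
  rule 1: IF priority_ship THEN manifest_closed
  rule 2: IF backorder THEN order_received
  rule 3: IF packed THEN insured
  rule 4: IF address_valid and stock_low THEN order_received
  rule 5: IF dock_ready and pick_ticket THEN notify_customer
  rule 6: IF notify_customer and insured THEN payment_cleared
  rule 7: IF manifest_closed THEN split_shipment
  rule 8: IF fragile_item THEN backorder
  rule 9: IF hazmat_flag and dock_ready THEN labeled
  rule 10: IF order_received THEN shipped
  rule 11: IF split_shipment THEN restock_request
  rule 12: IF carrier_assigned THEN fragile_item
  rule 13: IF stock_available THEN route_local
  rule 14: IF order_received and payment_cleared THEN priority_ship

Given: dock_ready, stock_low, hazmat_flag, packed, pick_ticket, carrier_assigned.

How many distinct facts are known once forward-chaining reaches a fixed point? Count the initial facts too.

18

Round 1: rule 3 [IF packed THEN insured]; rule 5 [IF dock_ready and pick_ticket THEN notify_customer]; rule 9 [IF hazmat_flag and dock_ready THEN labeled]; rule 12 [IF carrier_assigned THEN fragile_item]. New: insured, notify_customer, labeled, fragile_item.
Round 2: rule 6 [IF notify_customer and insured THEN payment_cleared]; rule 8 [IF fragile_item THEN backorder]. New: payment_cleared, backorder.
Round 3: rule 2 [IF backorder THEN order_received]. New: order_received.
Round 4: rule 10 [IF order_received THEN shipped]; rule 14 [IF order_received and payment_cleared THEN priority_ship]. New: shipped, priority_ship.
Round 5: rule 1 [IF priority_ship THEN manifest_closed]. New: manifest_closed.
Round 6: rule 7 [IF manifest_closed THEN split_shipment]. New: split_shipment.
Round 7: rule 11 [IF split_shipment THEN restock_request]. New: restock_request.
Closure: {backorder, carrier_assigned, dock_ready, fragile_item, hazmat_flag, insured, labeled, manifest_closed, notify_customer, order_received, packed, payment_cleared, pick_ticket, priority_ship, restock_request, shipped, split_shipment, stock_low} — 18 facts.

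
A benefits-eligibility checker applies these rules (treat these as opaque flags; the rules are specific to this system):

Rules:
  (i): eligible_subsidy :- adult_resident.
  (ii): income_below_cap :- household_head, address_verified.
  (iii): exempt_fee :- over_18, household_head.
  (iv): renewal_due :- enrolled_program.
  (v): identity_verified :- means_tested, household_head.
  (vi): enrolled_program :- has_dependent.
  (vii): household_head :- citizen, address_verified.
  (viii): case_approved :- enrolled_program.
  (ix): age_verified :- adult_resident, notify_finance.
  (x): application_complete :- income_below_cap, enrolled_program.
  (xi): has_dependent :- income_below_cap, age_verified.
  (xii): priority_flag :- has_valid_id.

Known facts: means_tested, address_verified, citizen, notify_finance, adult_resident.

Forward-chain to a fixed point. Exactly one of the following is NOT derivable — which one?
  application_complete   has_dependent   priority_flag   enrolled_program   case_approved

[1] (i) [eligible_subsidy :- adult_resident.]; (vii) [household_head :- citizen, address_verified.]; (ix) [age_verified :- adult_resident, notify_finance.]. ⇒ new: eligible_subsidy, household_head, age_verified.
[2] (ii) [income_below_cap :- household_head, address_verified.]; (v) [identity_verified :- means_tested, household_head.]. ⇒ new: income_below_cap, identity_verified.
[3] (xi) [has_dependent :- income_below_cap, age_verified.]. ⇒ new: has_dependent.
[4] (vi) [enrolled_program :- has_dependent.]. ⇒ new: enrolled_program.
[5] (iv) [renewal_due :- enrolled_program.]; (viii) [case_approved :- enrolled_program.]; (x) [application_complete :- income_below_cap, enrolled_program.]. ⇒ new: renewal_due, case_approved, application_complete.
Derived: application_complete (round 5), enrolled_program (round 4), has_dependent (round 3), case_approved (round 5). priority_flag never appears in any round.

priority_flag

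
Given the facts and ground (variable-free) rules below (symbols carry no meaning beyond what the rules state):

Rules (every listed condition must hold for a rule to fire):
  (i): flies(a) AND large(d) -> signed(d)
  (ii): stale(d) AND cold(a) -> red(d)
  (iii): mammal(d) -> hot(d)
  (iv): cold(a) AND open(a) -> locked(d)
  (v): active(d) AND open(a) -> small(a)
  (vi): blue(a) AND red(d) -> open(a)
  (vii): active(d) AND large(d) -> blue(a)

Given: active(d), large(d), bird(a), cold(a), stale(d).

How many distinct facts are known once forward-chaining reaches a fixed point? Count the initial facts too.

10

[1] (ii) [stale(d) AND cold(a) -> red(d)]; (vii) [active(d) AND large(d) -> blue(a)]. ⇒ new: red(d), blue(a).
[2] (vi) [blue(a) AND red(d) -> open(a)]. ⇒ new: open(a).
[3] (iv) [cold(a) AND open(a) -> locked(d)]; (v) [active(d) AND open(a) -> small(a)]. ⇒ new: locked(d), small(a).
Closure: {active(d), bird(a), blue(a), cold(a), large(d), locked(d), open(a), red(d), small(a), stale(d)} — 10 facts.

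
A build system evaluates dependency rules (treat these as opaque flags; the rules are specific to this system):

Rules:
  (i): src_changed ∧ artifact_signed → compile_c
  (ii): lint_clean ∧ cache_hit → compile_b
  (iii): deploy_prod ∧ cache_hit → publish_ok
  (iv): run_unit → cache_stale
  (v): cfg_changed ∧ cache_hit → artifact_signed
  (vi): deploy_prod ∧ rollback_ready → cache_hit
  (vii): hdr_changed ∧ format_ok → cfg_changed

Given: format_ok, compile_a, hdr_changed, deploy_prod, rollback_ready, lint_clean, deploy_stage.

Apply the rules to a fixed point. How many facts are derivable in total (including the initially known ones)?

Round 1 — (vi), (vii), derive cache_hit, cfg_changed.
Round 2 — (ii), (iii), (v), derive compile_b, publish_ok, artifact_signed.
Closure: {artifact_signed, cache_hit, cfg_changed, compile_a, compile_b, deploy_prod, deploy_stage, format_ok, hdr_changed, lint_clean, publish_ok, rollback_ready} — 12 facts.

12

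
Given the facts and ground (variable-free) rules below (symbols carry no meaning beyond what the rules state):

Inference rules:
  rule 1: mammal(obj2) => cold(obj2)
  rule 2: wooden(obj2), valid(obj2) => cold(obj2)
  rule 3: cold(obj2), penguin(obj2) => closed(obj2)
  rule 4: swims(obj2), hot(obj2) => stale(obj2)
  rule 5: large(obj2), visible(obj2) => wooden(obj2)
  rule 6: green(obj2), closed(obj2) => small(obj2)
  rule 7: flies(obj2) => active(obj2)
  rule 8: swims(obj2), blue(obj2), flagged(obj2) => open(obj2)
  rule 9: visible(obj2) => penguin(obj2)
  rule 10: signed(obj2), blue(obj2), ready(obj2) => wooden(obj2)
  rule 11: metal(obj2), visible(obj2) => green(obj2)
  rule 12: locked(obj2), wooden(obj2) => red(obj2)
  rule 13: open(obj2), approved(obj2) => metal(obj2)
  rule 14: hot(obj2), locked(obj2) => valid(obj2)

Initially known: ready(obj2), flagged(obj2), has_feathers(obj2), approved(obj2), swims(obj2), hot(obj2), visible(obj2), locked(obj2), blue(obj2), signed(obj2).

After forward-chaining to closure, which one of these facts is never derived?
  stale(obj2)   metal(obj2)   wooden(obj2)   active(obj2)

active(obj2)

Round 1: rule 4 [swims(obj2), hot(obj2) => stale(obj2)]; rule 8 [swims(obj2), blue(obj2), flagged(obj2) => open(obj2)]; rule 9 [visible(obj2) => penguin(obj2)]; rule 10 [signed(obj2), blue(obj2), ready(obj2) => wooden(obj2)]; rule 14 [hot(obj2), locked(obj2) => valid(obj2)]. Adds stale(obj2), open(obj2), penguin(obj2), wooden(obj2), valid(obj2).
Round 2: rule 2 [wooden(obj2), valid(obj2) => cold(obj2)]; rule 12 [locked(obj2), wooden(obj2) => red(obj2)]; rule 13 [open(obj2), approved(obj2) => metal(obj2)]. Adds cold(obj2), red(obj2), metal(obj2).
Round 3: rule 3 [cold(obj2), penguin(obj2) => closed(obj2)]; rule 11 [metal(obj2), visible(obj2) => green(obj2)]. Adds closed(obj2), green(obj2).
Round 4: rule 6 [green(obj2), closed(obj2) => small(obj2)]. Adds small(obj2).
Derived: metal(obj2) (round 2), stale(obj2) (round 1), wooden(obj2) (round 1). active(obj2) never appears in any round.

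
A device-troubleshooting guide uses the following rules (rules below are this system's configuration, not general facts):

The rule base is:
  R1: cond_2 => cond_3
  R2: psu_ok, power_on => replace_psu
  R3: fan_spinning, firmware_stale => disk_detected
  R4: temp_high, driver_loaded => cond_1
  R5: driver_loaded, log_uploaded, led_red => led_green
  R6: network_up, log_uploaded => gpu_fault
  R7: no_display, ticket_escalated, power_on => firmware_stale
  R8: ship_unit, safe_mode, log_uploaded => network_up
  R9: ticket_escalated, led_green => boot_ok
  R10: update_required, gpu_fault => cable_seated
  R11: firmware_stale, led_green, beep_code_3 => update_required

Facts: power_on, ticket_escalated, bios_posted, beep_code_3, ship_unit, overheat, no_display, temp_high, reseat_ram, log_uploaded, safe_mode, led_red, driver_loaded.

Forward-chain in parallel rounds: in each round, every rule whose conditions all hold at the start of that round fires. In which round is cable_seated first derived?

3

Round 1 fires R4, R5, R7, R8, giving cond_1, led_green, firmware_stale, network_up.
Round 2 fires R6, R9, R11, giving gpu_fault, boot_ok, update_required.
Round 3 fires R10, giving cable_seated.
cable_seated first appears in round 3.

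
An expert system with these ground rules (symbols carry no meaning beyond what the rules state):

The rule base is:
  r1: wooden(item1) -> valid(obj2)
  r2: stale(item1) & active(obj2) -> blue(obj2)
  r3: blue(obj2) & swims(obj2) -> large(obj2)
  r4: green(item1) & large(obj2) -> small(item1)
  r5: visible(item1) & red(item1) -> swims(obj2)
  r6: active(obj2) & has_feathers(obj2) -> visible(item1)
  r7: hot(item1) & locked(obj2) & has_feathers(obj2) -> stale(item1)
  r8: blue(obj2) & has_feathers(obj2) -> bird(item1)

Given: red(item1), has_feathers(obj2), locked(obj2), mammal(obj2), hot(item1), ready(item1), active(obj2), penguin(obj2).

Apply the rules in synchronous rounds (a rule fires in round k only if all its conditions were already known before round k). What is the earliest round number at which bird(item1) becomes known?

Round 1: r6 [active(obj2) & has_feathers(obj2) -> visible(item1)]; r7 [hot(item1) & locked(obj2) & has_feathers(obj2) -> stale(item1)]. New: visible(item1), stale(item1).
Round 2: r2 [stale(item1) & active(obj2) -> blue(obj2)]; r5 [visible(item1) & red(item1) -> swims(obj2)]. New: blue(obj2), swims(obj2).
Round 3: r3 [blue(obj2) & swims(obj2) -> large(obj2)]; r8 [blue(obj2) & has_feathers(obj2) -> bird(item1)]. New: large(obj2), bird(item1).
bird(item1) first appears in round 3.

3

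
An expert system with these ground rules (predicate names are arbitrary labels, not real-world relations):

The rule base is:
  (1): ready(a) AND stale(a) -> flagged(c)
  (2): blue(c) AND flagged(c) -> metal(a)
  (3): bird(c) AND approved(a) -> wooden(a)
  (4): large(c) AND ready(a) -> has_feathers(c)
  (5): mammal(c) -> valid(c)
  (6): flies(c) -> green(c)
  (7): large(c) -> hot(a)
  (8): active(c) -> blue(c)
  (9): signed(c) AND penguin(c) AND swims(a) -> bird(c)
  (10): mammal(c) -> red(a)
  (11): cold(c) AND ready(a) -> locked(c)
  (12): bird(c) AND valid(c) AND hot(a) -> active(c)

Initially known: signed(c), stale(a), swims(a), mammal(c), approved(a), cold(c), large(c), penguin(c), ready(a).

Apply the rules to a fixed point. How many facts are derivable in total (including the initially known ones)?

20

Round 1 fires (1), (4), (5), (7), (9), (10), (11), giving flagged(c), has_feathers(c), valid(c), hot(a), bird(c), red(a), locked(c).
Round 2 fires (3), (12), giving wooden(a), active(c).
Round 3 fires (8), giving blue(c).
Round 4 fires (2), giving metal(a).
Closure: {active(c), approved(a), bird(c), blue(c), cold(c), flagged(c), has_feathers(c), hot(a), large(c), locked(c), mammal(c), metal(a), penguin(c), ready(a), red(a), signed(c), stale(a), swims(a), valid(c), wooden(a)} — 20 facts.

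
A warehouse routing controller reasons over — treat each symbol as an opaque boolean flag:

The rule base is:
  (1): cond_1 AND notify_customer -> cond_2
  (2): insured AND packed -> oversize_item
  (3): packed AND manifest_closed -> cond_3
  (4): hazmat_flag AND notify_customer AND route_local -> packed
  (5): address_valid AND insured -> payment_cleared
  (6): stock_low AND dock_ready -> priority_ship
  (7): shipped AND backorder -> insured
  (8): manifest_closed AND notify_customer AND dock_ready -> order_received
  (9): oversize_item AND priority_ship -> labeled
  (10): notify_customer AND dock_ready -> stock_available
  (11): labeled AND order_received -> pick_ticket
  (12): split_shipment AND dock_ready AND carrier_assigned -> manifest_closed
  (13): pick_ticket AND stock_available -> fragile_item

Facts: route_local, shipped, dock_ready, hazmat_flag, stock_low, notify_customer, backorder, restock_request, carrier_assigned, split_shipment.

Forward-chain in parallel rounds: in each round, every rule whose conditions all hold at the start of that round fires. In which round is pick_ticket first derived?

Round 1: (4) [hazmat_flag AND notify_customer AND route_local -> packed]; (6) [stock_low AND dock_ready -> priority_ship]; (7) [shipped AND backorder -> insured]; (10) [notify_customer AND dock_ready -> stock_available]; (12) [split_shipment AND dock_ready AND carrier_assigned -> manifest_closed]. New: packed, priority_ship, insured, stock_available, manifest_closed.
Round 2: (2) [insured AND packed -> oversize_item]; (3) [packed AND manifest_closed -> cond_3]; (8) [manifest_closed AND notify_customer AND dock_ready -> order_received]. New: oversize_item, cond_3, order_received.
Round 3: (9) [oversize_item AND priority_ship -> labeled]. New: labeled.
Round 4: (11) [labeled AND order_received -> pick_ticket]. New: pick_ticket.
pick_ticket first appears in round 4.

4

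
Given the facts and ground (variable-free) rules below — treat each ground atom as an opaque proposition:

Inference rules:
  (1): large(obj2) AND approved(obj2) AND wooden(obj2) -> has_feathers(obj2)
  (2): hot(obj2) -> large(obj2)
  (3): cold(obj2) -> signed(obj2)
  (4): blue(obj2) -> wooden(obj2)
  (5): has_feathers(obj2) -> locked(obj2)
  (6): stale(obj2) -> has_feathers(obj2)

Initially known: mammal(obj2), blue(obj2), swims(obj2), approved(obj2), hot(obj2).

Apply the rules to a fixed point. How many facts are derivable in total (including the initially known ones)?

9

Round 1: (2) [hot(obj2) -> large(obj2)]; (4) [blue(obj2) -> wooden(obj2)]. New: large(obj2), wooden(obj2).
Round 2: (1) [large(obj2) AND approved(obj2) AND wooden(obj2) -> has_feathers(obj2)]. New: has_feathers(obj2).
Round 3: (5) [has_feathers(obj2) -> locked(obj2)]. New: locked(obj2).
Closure: {approved(obj2), blue(obj2), has_feathers(obj2), hot(obj2), large(obj2), locked(obj2), mammal(obj2), swims(obj2), wooden(obj2)} — 9 facts.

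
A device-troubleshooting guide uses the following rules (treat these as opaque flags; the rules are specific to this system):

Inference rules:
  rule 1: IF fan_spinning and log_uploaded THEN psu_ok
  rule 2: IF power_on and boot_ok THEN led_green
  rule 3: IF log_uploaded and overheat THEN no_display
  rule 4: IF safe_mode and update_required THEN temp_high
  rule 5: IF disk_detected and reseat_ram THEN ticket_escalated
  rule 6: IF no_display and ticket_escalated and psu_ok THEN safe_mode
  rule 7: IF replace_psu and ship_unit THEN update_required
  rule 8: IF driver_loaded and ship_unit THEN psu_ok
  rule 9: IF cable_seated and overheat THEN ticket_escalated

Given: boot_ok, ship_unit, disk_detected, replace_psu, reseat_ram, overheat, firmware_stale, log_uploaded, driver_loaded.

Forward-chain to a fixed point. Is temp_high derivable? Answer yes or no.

[1] rule 3 [IF log_uploaded and overheat THEN no_display]; rule 5 [IF disk_detected and reseat_ram THEN ticket_escalated]; rule 7 [IF replace_psu and ship_unit THEN update_required]; rule 8 [IF driver_loaded and ship_unit THEN psu_ok]. ⇒ new: no_display, ticket_escalated, update_required, psu_ok.
[2] rule 6 [IF no_display and ticket_escalated and psu_ok THEN safe_mode]. ⇒ new: safe_mode.
[3] rule 4 [IF safe_mode and update_required THEN temp_high]. ⇒ new: temp_high.
temp_high appears in round 3, so it is derivable.

yes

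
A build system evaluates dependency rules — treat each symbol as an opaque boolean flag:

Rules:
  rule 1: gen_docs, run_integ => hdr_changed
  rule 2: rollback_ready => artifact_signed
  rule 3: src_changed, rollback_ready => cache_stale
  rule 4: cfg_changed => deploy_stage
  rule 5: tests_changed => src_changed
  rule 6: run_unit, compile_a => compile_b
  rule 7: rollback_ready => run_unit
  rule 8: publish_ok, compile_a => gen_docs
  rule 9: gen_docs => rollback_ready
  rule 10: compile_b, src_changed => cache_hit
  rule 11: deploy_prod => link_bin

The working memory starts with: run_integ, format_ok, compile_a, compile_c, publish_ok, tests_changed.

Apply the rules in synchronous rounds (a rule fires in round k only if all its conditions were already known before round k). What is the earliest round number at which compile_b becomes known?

Round 1 — rule 5, rule 8, derive src_changed, gen_docs.
Round 2 — rule 1, rule 9, derive hdr_changed, rollback_ready.
Round 3 — rule 2, rule 3, rule 7, derive artifact_signed, cache_stale, run_unit.
Round 4 — rule 6, derive compile_b.
compile_b first appears in round 4.

4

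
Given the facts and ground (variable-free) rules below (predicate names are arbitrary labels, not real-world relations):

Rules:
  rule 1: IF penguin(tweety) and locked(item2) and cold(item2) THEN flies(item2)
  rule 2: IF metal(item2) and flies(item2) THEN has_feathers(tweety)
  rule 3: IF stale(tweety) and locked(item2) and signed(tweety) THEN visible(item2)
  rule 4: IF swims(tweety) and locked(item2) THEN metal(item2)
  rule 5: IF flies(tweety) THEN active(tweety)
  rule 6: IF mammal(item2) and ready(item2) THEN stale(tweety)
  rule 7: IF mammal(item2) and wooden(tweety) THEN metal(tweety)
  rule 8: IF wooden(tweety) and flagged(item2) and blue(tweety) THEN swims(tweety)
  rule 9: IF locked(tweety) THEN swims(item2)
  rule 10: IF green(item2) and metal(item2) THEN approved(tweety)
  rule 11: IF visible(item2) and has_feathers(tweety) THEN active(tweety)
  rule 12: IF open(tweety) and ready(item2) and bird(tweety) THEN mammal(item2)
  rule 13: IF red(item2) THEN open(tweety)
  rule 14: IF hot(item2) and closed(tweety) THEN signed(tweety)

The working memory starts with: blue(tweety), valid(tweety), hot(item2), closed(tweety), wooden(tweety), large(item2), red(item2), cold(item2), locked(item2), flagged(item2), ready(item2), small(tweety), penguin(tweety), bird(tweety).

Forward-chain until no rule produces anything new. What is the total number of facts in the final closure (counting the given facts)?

Round 1: rule 1 [IF penguin(tweety) and locked(item2) and cold(item2) THEN flies(item2)]; rule 8 [IF wooden(tweety) and flagged(item2) and blue(tweety) THEN swims(tweety)]; rule 13 [IF red(item2) THEN open(tweety)]; rule 14 [IF hot(item2) and closed(tweety) THEN signed(tweety)]. Adds flies(item2), swims(tweety), open(tweety), signed(tweety).
Round 2: rule 4 [IF swims(tweety) and locked(item2) THEN metal(item2)]; rule 12 [IF open(tweety) and ready(item2) and bird(tweety) THEN mammal(item2)]. Adds metal(item2), mammal(item2).
Round 3: rule 2 [IF metal(item2) and flies(item2) THEN has_feathers(tweety)]; rule 6 [IF mammal(item2) and ready(item2) THEN stale(tweety)]; rule 7 [IF mammal(item2) and wooden(tweety) THEN metal(tweety)]. Adds has_feathers(tweety), stale(tweety), metal(tweety).
Round 4: rule 3 [IF stale(tweety) and locked(item2) and signed(tweety) THEN visible(item2)]. Adds visible(item2).
Round 5: rule 11 [IF visible(item2) and has_feathers(tweety) THEN active(tweety)]. Adds active(tweety).
Closure: {active(tweety), bird(tweety), blue(tweety), closed(tweety), cold(item2), flagged(item2), flies(item2), has_feathers(tweety), hot(item2), large(item2), locked(item2), mammal(item2), metal(item2), metal(tweety), open(tweety), penguin(tweety), ready(item2), red(item2), signed(tweety), small(tweety), stale(tweety), swims(tweety), valid(tweety), visible(item2), wooden(tweety)} — 25 facts.

25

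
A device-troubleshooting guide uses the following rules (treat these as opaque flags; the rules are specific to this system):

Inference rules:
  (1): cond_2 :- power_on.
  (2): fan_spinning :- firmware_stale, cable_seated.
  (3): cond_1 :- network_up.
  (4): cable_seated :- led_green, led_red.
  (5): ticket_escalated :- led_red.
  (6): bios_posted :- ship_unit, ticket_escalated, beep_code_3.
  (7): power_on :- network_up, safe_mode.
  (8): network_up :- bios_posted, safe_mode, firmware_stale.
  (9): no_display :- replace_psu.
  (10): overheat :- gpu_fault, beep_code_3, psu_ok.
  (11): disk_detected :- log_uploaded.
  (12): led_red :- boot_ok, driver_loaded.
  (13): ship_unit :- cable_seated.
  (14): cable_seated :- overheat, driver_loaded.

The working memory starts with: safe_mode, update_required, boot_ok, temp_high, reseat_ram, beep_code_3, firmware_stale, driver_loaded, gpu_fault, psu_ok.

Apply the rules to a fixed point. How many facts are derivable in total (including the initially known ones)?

21

Round 1 fires (10), (12), giving overheat, led_red.
Round 2 fires (5), (14), giving ticket_escalated, cable_seated.
Round 3 fires (2), (13), giving fan_spinning, ship_unit.
Round 4 fires (6), giving bios_posted.
Round 5 fires (8), giving network_up.
Round 6 fires (3), (7), giving cond_1, power_on.
Round 7 fires (1), giving cond_2.
Closure: {beep_code_3, bios_posted, boot_ok, cable_seated, cond_1, cond_2, driver_loaded, fan_spinning, firmware_stale, gpu_fault, led_red, network_up, overheat, power_on, psu_ok, reseat_ram, safe_mode, ship_unit, temp_high, ticket_escalated, update_required} — 21 facts.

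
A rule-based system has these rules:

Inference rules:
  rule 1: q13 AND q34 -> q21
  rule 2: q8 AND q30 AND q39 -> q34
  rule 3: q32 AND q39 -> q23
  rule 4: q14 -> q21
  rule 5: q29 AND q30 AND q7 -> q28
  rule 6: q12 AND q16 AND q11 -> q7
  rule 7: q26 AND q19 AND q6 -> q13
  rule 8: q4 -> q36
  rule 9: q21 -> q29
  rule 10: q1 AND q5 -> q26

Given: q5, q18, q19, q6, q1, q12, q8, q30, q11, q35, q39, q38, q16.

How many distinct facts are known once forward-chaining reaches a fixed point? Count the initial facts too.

Round 1: rule 2 [q8 AND q30 AND q39 -> q34]; rule 6 [q12 AND q16 AND q11 -> q7]; rule 10 [q1 AND q5 -> q26]. Adds q34, q7, q26.
Round 2: rule 7 [q26 AND q19 AND q6 -> q13]. Adds q13.
Round 3: rule 1 [q13 AND q34 -> q21]. Adds q21.
Round 4: rule 9 [q21 -> q29]. Adds q29.
Round 5: rule 5 [q29 AND q30 AND q7 -> q28]. Adds q28.
Closure: {q1, q11, q12, q13, q16, q18, q19, q21, q26, q28, q29, q30, q34, q35, q38, q39, q5, q6, q7, q8} — 20 facts.

20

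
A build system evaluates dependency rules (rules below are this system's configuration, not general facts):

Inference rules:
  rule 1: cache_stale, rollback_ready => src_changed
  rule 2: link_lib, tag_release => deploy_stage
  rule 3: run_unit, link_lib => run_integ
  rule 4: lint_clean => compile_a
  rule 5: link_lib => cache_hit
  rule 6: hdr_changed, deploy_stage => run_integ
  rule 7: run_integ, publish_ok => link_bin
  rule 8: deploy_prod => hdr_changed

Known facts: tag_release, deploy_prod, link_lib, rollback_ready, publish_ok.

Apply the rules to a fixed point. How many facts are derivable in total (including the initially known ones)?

10

Round 1 fires rule 2, rule 5, rule 8, giving deploy_stage, cache_hit, hdr_changed.
Round 2 fires rule 6, giving run_integ.
Round 3 fires rule 7, giving link_bin.
Closure: {cache_hit, deploy_prod, deploy_stage, hdr_changed, link_bin, link_lib, publish_ok, rollback_ready, run_integ, tag_release} — 10 facts.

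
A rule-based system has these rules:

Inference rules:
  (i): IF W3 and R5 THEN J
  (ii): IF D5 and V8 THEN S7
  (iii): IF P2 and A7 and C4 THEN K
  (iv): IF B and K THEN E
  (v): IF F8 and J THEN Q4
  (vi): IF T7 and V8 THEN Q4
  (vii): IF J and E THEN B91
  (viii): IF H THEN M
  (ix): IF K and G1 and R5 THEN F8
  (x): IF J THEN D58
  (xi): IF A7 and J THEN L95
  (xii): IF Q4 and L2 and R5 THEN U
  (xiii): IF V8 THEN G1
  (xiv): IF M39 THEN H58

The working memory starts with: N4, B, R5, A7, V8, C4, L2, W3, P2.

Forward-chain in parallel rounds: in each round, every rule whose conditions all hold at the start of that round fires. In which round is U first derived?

4

Round 1: (i) [IF W3 and R5 THEN J]; (iii) [IF P2 and A7 and C4 THEN K]; (xiii) [IF V8 THEN G1]. New: J, K, G1.
Round 2: (iv) [IF B and K THEN E]; (ix) [IF K and G1 and R5 THEN F8]; (x) [IF J THEN D58]; (xi) [IF A7 and J THEN L95]. New: E, F8, D58, L95.
Round 3: (v) [IF F8 and J THEN Q4]; (vii) [IF J and E THEN B91]. New: Q4, B91.
Round 4: (xii) [IF Q4 and L2 and R5 THEN U]. New: U.
U first appears in round 4.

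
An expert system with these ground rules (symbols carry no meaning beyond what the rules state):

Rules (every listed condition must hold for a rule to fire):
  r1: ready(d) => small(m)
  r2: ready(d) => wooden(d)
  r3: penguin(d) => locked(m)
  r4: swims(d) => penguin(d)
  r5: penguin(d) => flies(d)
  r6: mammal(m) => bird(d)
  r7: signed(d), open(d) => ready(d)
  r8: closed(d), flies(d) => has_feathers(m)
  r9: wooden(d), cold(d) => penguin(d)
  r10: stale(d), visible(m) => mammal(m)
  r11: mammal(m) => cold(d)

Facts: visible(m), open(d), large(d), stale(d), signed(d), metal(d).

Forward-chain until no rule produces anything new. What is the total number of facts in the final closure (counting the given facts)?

Round 1: r7 [signed(d), open(d) => ready(d)]; r10 [stale(d), visible(m) => mammal(m)]. New: ready(d), mammal(m).
Round 2: r1 [ready(d) => small(m)]; r2 [ready(d) => wooden(d)]; r6 [mammal(m) => bird(d)]; r11 [mammal(m) => cold(d)]. New: small(m), wooden(d), bird(d), cold(d).
Round 3: r9 [wooden(d), cold(d) => penguin(d)]. New: penguin(d).
Round 4: r3 [penguin(d) => locked(m)]; r5 [penguin(d) => flies(d)]. New: locked(m), flies(d).
Closure: {bird(d), cold(d), flies(d), large(d), locked(m), mammal(m), metal(d), open(d), penguin(d), ready(d), signed(d), small(m), stale(d), visible(m), wooden(d)} — 15 facts.

15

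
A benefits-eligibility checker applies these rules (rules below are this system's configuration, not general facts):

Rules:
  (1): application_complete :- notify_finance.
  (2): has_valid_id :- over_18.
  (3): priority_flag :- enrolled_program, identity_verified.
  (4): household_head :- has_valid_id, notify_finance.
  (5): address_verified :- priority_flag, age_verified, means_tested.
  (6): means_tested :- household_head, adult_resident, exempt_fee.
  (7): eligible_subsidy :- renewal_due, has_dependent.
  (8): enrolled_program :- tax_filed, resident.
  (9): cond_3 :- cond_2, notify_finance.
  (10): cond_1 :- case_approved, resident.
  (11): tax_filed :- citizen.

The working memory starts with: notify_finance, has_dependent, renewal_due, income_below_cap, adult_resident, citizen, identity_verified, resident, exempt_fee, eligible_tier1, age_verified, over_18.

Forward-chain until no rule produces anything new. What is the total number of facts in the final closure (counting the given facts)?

21

Round 1 fires (1), (2), (7), (11), giving application_complete, has_valid_id, eligible_subsidy, tax_filed.
Round 2 fires (4), (8), giving household_head, enrolled_program.
Round 3 fires (3), (6), giving priority_flag, means_tested.
Round 4 fires (5), giving address_verified.
Closure: {address_verified, adult_resident, age_verified, application_complete, citizen, eligible_subsidy, eligible_tier1, enrolled_program, exempt_fee, has_dependent, has_valid_id, household_head, identity_verified, income_below_cap, means_tested, notify_finance, over_18, priority_flag, renewal_due, resident, tax_filed} — 21 facts.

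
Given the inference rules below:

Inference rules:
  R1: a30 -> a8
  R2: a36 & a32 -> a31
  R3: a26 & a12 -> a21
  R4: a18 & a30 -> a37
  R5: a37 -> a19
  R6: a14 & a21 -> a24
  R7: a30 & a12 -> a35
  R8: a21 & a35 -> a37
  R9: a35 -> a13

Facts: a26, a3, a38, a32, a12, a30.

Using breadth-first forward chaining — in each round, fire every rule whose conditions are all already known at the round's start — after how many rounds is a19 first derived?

3

[1] R1 [a30 -> a8]; R3 [a26 & a12 -> a21]; R7 [a30 & a12 -> a35]. ⇒ new: a8, a21, a35.
[2] R8 [a21 & a35 -> a37]; R9 [a35 -> a13]. ⇒ new: a37, a13.
[3] R5 [a37 -> a19]. ⇒ new: a19.
a19 first appears in round 3.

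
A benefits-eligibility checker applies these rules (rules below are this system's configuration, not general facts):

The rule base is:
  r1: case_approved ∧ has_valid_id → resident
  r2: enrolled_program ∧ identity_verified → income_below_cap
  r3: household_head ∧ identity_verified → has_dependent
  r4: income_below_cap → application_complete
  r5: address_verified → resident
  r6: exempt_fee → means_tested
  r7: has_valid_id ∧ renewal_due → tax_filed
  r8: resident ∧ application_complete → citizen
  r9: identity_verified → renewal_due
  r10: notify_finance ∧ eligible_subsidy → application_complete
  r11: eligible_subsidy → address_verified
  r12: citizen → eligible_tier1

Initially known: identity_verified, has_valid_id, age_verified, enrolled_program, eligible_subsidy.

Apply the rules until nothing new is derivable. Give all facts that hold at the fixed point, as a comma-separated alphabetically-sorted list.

Round 1 fires r2, r9, r11, giving income_below_cap, renewal_due, address_verified.
Round 2 fires r4, r5, r7, giving application_complete, resident, tax_filed.
Round 3 fires r8, giving citizen.
Round 4 fires r12, giving eligible_tier1.

address_verified, age_verified, application_complete, citizen, eligible_subsidy, eligible_tier1, enrolled_program, has_valid_id, identity_verified, income_below_cap, renewal_due, resident, tax_filed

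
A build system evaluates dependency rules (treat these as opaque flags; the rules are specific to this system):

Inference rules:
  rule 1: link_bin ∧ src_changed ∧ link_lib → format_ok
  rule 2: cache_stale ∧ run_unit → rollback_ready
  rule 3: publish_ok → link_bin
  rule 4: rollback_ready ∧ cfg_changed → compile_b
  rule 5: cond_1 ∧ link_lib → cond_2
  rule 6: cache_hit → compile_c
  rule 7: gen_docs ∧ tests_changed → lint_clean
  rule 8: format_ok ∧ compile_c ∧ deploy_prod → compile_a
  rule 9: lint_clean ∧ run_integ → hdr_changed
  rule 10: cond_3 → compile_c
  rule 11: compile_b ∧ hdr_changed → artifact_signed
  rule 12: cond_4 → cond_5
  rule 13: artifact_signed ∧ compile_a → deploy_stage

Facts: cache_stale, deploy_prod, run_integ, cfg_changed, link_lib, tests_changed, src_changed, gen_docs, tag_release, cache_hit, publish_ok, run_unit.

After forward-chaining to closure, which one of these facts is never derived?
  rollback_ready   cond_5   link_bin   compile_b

Round 1: rule 2 [cache_stale ∧ run_unit → rollback_ready]; rule 3 [publish_ok → link_bin]; rule 6 [cache_hit → compile_c]; rule 7 [gen_docs ∧ tests_changed → lint_clean]. New: rollback_ready, link_bin, compile_c, lint_clean.
Round 2: rule 1 [link_bin ∧ src_changed ∧ link_lib → format_ok]; rule 4 [rollback_ready ∧ cfg_changed → compile_b]; rule 9 [lint_clean ∧ run_integ → hdr_changed]. New: format_ok, compile_b, hdr_changed.
Round 3: rule 8 [format_ok ∧ compile_c ∧ deploy_prod → compile_a]; rule 11 [compile_b ∧ hdr_changed → artifact_signed]. New: compile_a, artifact_signed.
Round 4: rule 13 [artifact_signed ∧ compile_a → deploy_stage]. New: deploy_stage.
Derived: link_bin (round 1), compile_b (round 2), rollback_ready (round 1). cond_5 never appears in any round.

cond_5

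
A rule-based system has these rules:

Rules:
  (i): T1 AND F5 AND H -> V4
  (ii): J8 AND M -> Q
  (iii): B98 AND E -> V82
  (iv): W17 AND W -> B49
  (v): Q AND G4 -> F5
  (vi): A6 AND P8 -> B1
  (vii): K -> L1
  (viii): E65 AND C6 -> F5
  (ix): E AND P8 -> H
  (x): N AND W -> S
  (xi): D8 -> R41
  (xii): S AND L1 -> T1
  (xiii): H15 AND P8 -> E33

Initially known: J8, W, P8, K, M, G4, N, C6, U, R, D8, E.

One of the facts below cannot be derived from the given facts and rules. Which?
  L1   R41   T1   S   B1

B1

Round 1 — (ii), (vii), (ix), (x), (xi), derive Q, L1, H, S, R41.
Round 2 — (v), (xii), derive F5, T1.
Round 3 — (i), derive V4.
Derived: L1 (round 1), R41 (round 1), S (round 1), T1 (round 2). B1 never appears in any round.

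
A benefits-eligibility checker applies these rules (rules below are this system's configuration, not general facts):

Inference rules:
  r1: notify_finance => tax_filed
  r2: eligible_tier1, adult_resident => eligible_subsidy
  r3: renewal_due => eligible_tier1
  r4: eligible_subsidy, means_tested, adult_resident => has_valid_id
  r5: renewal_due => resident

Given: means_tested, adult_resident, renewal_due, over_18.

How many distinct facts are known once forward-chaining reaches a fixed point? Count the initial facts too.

Round 1: r3 [renewal_due => eligible_tier1]; r5 [renewal_due => resident]. New: eligible_tier1, resident.
Round 2: r2 [eligible_tier1, adult_resident => eligible_subsidy]. New: eligible_subsidy.
Round 3: r4 [eligible_subsidy, means_tested, adult_resident => has_valid_id]. New: has_valid_id.
Closure: {adult_resident, eligible_subsidy, eligible_tier1, has_valid_id, means_tested, over_18, renewal_due, resident} — 8 facts.

8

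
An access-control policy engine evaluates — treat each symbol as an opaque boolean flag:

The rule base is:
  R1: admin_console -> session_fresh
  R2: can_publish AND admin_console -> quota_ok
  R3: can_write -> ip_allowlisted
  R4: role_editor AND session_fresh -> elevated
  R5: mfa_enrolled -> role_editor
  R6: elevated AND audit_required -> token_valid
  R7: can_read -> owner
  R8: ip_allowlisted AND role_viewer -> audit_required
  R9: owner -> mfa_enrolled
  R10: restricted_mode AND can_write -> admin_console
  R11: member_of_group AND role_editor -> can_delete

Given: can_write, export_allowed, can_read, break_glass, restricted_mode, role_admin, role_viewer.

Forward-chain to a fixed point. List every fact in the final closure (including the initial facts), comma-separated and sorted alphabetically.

admin_console, audit_required, break_glass, can_read, can_write, elevated, export_allowed, ip_allowlisted, mfa_enrolled, owner, restricted_mode, role_admin, role_editor, role_viewer, session_fresh, token_valid

Round 1 — R3, R7, R10, derive ip_allowlisted, owner, admin_console.
Round 2 — R1, R8, R9, derive session_fresh, audit_required, mfa_enrolled.
Round 3 — R5, derive role_editor.
Round 4 — R4, derive elevated.
Round 5 — R6, derive token_valid.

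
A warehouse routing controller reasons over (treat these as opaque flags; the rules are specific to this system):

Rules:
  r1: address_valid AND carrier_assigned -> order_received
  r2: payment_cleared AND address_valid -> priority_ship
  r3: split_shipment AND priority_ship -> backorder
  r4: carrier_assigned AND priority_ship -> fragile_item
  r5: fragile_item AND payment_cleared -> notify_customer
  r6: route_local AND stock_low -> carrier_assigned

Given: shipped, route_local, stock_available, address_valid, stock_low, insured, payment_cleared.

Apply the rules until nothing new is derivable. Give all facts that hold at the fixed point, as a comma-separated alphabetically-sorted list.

Round 1 — r2, r6, derive priority_ship, carrier_assigned.
Round 2 — r1, r4, derive order_received, fragile_item.
Round 3 — r5, derive notify_customer.

address_valid, carrier_assigned, fragile_item, insured, notify_customer, order_received, payment_cleared, priority_ship, route_local, shipped, stock_available, stock_low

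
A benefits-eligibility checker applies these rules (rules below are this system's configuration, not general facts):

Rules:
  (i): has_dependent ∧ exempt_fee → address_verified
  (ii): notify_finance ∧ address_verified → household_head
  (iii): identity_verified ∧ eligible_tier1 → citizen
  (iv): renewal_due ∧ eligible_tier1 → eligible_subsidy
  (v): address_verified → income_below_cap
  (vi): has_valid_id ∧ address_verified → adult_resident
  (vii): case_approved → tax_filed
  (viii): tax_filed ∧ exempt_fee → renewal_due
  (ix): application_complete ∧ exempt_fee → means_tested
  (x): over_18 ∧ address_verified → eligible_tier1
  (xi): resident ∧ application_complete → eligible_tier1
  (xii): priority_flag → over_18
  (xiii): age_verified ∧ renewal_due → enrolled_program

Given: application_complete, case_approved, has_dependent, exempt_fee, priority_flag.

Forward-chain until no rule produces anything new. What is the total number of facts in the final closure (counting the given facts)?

13

[1] (i) [has_dependent ∧ exempt_fee → address_verified]; (vii) [case_approved → tax_filed]; (ix) [application_complete ∧ exempt_fee → means_tested]; (xii) [priority_flag → over_18]. ⇒ new: address_verified, tax_filed, means_tested, over_18.
[2] (v) [address_verified → income_below_cap]; (viii) [tax_filed ∧ exempt_fee → renewal_due]; (x) [over_18 ∧ address_verified → eligible_tier1]. ⇒ new: income_below_cap, renewal_due, eligible_tier1.
[3] (iv) [renewal_due ∧ eligible_tier1 → eligible_subsidy]. ⇒ new: eligible_subsidy.
Closure: {address_verified, application_complete, case_approved, eligible_subsidy, eligible_tier1, exempt_fee, has_dependent, income_below_cap, means_tested, over_18, priority_flag, renewal_due, tax_filed} — 13 facts.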